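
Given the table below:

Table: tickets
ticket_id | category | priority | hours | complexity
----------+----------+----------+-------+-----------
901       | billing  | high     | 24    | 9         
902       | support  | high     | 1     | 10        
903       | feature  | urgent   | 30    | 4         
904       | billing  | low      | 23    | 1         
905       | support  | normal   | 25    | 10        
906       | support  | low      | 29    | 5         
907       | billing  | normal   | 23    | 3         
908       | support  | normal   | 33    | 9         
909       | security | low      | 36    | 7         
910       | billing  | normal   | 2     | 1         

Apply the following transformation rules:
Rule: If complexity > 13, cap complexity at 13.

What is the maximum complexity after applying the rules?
10

Step 1: Original maximum complexity = 10
Step 2: Check cap of 13 against maximum
Step 3: No records exceed the cap (max 10 <= cap 13), so no capping applies
Step 4: Maximum after transformation = 10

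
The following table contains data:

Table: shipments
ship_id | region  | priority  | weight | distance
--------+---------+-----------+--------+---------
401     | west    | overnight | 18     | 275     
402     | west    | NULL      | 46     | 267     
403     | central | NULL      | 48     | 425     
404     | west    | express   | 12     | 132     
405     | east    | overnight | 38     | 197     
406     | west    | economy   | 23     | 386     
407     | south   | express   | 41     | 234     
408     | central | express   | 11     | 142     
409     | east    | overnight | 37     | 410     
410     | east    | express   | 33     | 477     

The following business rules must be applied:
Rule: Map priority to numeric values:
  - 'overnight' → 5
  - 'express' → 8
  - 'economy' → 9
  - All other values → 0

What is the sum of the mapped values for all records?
56

Step 1: Apply mapping to each record
Step 2: Count by status:
  'overnight': 3 records × 5 = 15
  'express': 4 records × 8 = 32
  'economy': 1 records × 9 = 9
Step 3: Sum all mapped values = 56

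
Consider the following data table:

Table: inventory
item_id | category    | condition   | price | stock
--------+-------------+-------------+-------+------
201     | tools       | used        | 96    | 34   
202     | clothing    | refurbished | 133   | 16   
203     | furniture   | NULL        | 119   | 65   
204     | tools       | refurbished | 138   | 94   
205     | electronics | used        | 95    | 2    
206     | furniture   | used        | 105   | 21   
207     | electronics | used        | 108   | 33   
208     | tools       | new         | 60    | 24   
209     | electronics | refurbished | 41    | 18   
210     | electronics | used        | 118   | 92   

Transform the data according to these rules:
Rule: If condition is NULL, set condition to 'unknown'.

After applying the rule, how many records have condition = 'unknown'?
1

Step 1: Count records where condition IS NULL
Step 2: Found 1 records with NULL condition
Step 3: These records will have condition set to 'unknown'
Step 4: Records already having condition = 'unknown': 0
Step 5: Answer: 1 + 0 = 1 records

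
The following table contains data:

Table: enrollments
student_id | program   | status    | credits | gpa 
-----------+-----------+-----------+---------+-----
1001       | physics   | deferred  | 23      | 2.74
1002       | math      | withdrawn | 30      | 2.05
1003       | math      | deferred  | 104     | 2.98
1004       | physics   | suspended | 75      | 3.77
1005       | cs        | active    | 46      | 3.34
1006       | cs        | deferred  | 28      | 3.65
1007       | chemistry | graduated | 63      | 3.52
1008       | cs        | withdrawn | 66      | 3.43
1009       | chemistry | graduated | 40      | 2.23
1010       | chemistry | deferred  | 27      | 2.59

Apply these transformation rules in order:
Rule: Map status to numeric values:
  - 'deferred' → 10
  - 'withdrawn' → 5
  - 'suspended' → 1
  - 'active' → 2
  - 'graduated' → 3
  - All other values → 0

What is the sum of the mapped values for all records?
59

Step 1: Apply mapping to each record
Step 2: Count by status:
  'deferred': 4 records × 10 = 40
  'withdrawn': 2 records × 5 = 10
  'suspended': 1 records × 1 = 1
  'active': 1 records × 2 = 2
  'graduated': 2 records × 3 = 6
Step 3: Sum all mapped values = 59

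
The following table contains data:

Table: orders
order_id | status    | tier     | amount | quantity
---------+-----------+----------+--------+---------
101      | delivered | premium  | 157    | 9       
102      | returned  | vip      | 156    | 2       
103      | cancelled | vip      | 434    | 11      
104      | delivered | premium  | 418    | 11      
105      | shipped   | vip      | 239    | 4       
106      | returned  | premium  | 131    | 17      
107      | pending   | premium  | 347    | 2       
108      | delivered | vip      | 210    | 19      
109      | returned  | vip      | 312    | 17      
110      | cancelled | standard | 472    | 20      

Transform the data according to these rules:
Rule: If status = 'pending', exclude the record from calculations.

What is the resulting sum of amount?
2529

Step 1: Identify records where status = 'pending'
Step 2: The excluded records sum to 347
Step 3: Original total amount = 2876
Step 4: Remaining total = 2876 - 347 = 2529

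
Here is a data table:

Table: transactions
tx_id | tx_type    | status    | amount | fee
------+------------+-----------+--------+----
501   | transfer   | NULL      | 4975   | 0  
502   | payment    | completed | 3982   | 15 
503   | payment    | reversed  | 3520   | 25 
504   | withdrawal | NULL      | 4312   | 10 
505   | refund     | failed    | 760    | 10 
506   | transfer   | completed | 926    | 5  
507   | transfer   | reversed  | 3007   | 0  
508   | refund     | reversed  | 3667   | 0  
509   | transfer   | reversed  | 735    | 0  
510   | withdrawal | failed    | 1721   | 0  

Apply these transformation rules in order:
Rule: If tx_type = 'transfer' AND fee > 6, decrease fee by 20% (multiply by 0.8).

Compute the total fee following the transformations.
65

Step 1: Find records where tx_type = 'transfer' AND fee > 6
Step 2: 0 records match, summing to 0
Step 3: After multiplier: 0 × 0.8 = 0.0
Step 4: Unaffected records sum: 65
Step 5: Final sum = 0.0 + 65 = 65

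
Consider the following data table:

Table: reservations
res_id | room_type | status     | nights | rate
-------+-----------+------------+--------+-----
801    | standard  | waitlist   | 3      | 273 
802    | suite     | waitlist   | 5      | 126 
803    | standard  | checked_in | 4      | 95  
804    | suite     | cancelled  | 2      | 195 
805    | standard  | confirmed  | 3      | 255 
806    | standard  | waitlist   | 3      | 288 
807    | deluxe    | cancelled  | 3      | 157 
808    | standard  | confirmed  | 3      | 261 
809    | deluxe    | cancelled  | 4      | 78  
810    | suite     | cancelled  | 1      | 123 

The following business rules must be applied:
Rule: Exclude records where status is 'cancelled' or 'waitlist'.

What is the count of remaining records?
3

Step 1: Count records to exclude
  - 4 (cancelled) + 3 (waitlist) = 7 records
Step 2: Total records: 10
Step 3: Remaining = 10 - 7 = 3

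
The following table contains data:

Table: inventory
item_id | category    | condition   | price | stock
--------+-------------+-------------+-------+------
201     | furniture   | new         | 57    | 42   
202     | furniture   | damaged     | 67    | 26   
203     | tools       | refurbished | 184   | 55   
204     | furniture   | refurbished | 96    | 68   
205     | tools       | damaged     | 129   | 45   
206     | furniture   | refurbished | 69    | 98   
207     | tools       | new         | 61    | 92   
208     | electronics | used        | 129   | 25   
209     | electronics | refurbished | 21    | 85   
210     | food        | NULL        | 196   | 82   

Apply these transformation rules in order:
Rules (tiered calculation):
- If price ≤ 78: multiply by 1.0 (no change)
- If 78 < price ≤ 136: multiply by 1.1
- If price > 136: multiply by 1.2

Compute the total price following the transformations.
1120.4

Step 1: Tier 1 (price ≤ 78): 5 records, sum = 275 × 1.0 = 275.0
Step 2: Tier 2 (78 < price ≤ 136): 3 records, sum = 354 × 1.1 = 389.4
Step 3: Tier 3 (price > 136): 2 records, sum = 380 × 1.2 = 456.0
Step 4: Final sum = 275.0 + 389.4 + 456.0 = 1120.4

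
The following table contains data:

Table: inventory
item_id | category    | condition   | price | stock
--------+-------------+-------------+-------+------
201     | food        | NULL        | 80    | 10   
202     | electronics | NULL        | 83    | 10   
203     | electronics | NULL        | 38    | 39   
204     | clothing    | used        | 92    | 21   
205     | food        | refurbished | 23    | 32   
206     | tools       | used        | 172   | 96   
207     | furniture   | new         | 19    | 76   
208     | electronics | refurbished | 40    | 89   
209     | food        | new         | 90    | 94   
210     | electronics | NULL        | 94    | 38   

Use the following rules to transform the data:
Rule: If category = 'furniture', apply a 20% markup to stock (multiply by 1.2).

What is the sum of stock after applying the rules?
520.2

Step 1: Records with category = 'furniture' have total stock = 76
Step 2: Apply multiplier: 76 × 1.2 = 91.2
Step 3: Other records total: 429
Step 4: Final sum = 91.2 + 429 = 520.2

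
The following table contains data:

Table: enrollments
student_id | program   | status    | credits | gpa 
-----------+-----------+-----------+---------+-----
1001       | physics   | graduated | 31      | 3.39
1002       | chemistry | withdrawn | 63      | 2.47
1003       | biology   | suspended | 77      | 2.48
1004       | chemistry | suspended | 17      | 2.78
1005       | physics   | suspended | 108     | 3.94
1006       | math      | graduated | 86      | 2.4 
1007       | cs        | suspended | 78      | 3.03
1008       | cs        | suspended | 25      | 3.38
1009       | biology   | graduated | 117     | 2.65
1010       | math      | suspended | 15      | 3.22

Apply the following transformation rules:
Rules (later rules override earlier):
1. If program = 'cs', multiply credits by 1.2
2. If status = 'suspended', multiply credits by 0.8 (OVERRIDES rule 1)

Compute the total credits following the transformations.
553.0

Step 1: Rule 2 takes priority for records with status = 'suspended'
  - 6 records: 320 × 0.8 = 256.0
Step 2: Rule 1 applies to remaining records with program = 'cs'
  - 0 records: 0 × 1.2 = 0.0
Step 3: Other records unchanged: 297
Step 4: Final sum = 256.0 + 0.0 + 297 = 553.0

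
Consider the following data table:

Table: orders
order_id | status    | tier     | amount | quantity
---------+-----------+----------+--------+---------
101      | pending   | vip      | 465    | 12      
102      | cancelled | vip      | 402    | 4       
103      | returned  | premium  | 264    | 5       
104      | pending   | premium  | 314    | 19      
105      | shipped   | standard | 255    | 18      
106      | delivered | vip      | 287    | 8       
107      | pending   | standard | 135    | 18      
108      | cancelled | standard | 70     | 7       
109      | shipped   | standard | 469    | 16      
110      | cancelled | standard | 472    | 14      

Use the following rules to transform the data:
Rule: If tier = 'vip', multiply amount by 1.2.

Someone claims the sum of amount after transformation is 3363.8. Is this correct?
Yes, the result is correct.

Step 1: Calculate the correct sum after transformation
Step 2: Apply multiplier 1.2 to records where tier = 'vip'
Step 3: Correct result = 3363.8
Step 4: Claimed result = 3363.8
Step 5: 3363.8 = 3363.8 ✓
Conclusion: The claimed result is correct.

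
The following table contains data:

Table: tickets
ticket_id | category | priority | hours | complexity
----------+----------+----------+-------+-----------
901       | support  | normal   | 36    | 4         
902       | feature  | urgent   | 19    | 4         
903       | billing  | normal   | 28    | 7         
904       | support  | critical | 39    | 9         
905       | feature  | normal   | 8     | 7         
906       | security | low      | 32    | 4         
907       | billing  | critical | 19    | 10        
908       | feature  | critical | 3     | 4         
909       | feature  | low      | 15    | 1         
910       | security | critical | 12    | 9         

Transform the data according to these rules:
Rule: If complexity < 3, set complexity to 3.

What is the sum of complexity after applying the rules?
61

Step 1: 1 records have complexity < 3
Step 2: These records originally summed to 1
Step 3: After setting to minimum: 1 × 3 = 3
Step 4: Unaffected records sum: 58
Step 5: Final sum = 3 + 58 = 61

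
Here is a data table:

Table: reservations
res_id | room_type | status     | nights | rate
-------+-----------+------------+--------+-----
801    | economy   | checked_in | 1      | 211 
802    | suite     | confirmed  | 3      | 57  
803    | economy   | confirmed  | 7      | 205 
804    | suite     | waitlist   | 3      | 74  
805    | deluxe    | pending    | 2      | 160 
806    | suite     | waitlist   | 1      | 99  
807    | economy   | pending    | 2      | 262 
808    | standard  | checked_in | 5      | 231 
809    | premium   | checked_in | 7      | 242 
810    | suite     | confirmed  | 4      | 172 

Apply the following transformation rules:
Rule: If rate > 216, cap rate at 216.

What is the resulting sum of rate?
1626

Step 1: 3 records have rate > 216
Step 2: These records originally summed to 735
Step 3: After capping: 3 × 216 = 648
Step 4: Unaffected records sum: 978
Step 5: Final sum = 648 + 978 = 1626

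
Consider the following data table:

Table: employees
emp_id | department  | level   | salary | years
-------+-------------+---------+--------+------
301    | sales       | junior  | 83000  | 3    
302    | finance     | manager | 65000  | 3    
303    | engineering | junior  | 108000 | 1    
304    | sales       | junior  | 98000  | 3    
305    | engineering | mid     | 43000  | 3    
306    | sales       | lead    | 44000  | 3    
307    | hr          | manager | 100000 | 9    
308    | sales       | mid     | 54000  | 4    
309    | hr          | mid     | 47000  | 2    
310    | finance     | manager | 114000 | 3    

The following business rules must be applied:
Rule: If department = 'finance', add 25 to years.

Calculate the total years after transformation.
84

Step 1: Count records where department = 'finance': 2
Step 2: Total bonus added: 2 × 25 = 50
Step 3: Original sum of years: 34
Step 4: Final sum = 34 + 50 = 84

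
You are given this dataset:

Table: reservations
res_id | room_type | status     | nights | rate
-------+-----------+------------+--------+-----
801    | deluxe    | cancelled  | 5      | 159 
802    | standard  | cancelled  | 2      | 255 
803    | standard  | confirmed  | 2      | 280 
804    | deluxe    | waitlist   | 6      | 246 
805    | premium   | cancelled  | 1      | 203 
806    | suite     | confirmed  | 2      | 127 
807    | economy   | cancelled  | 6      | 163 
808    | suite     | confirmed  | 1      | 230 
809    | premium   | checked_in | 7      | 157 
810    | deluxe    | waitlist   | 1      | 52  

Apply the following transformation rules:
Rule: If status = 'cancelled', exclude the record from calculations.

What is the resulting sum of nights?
19

Step 1: Identify records where status = 'cancelled'
Step 2: The excluded records sum to 14
Step 3: Original total nights = 33
Step 4: Remaining total = 33 - 14 = 19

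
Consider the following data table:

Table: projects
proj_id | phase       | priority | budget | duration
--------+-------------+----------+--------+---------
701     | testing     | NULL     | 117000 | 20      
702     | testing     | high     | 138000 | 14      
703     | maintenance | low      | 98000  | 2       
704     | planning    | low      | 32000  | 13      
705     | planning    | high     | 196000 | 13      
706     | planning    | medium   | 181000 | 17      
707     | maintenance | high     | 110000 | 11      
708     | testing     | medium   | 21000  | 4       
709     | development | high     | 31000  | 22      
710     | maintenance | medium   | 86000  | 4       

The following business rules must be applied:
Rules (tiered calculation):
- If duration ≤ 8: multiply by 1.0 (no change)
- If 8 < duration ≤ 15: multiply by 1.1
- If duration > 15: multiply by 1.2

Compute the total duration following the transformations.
136.9

Step 1: Tier 1 (duration ≤ 8): 3 records, sum = 10 × 1.0 = 10.0
Step 2: Tier 2 (8 < duration ≤ 15): 4 records, sum = 51 × 1.1 = 56.1
Step 3: Tier 3 (duration > 15): 3 records, sum = 59 × 1.2 = 70.8
Step 4: Final sum = 10.0 + 56.1 + 70.8 = 136.9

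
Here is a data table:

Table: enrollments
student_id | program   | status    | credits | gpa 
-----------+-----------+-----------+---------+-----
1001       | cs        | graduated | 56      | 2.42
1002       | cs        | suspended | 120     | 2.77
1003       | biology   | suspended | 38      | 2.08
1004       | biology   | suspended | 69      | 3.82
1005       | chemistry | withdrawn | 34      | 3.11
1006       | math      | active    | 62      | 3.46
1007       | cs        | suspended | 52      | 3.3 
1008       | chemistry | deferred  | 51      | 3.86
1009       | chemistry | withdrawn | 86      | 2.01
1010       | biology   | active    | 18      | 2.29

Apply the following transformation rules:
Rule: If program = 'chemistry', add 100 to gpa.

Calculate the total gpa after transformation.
329.12

Step 1: Count records where program = 'chemistry': 3
Step 2: Total bonus added: 3 × 100 = 300
Step 3: Original sum of gpa: 29.12
Step 4: Final sum = 29.12 + 300 = 329.12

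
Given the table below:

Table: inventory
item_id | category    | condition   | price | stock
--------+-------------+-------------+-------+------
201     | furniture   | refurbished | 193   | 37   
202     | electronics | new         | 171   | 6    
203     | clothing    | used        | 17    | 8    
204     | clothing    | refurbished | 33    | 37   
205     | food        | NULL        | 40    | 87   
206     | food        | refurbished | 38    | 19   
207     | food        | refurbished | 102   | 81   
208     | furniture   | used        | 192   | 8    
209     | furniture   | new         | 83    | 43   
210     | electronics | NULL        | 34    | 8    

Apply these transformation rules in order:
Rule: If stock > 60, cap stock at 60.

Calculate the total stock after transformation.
286

Step 1: 2 records have stock > 60
Step 2: These records originally summed to 168
Step 3: After capping: 2 × 60 = 120
Step 4: Unaffected records sum: 166
Step 5: Final sum = 120 + 166 = 286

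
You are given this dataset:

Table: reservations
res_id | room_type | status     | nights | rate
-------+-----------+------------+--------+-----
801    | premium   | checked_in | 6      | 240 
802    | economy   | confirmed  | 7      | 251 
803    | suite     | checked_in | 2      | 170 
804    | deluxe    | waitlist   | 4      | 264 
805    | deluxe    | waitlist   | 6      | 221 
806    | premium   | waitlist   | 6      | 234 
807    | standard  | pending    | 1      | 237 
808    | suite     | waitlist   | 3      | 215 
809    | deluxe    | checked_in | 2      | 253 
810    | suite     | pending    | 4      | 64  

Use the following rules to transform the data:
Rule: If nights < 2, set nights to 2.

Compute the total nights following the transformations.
42

Step 1: 1 records have nights < 2
Step 2: These records originally summed to 1
Step 3: After setting to minimum: 1 × 2 = 2
Step 4: Unaffected records sum: 40
Step 5: Final sum = 2 + 40 = 42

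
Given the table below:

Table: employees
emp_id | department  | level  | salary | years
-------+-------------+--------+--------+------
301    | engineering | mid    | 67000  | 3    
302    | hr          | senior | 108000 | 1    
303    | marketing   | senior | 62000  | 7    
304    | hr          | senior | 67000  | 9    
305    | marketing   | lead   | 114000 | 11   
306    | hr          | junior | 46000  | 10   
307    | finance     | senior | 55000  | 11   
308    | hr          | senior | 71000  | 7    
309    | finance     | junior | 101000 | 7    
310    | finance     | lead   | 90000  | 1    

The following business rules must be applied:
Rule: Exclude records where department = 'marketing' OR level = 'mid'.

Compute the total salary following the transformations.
538000

Step 1: Find records where department = 'marketing' OR level = 'mid'
Step 2: 3 records match, summing to 243000
Step 3: Original sum: 781000
Step 4: Remaining sum = 781000 - 243000 = 538000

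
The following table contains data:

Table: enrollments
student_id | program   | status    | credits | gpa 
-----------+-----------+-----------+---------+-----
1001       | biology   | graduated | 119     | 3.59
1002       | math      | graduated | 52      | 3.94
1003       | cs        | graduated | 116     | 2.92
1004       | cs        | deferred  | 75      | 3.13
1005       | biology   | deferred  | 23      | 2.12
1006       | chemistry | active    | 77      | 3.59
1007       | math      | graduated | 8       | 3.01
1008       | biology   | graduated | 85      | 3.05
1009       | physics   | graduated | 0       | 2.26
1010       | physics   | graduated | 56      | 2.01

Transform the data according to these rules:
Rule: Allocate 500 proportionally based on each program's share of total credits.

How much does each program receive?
biology: 185.76, chemistry: 63.01, cs: 156.3, math: 49.1, physics: 45.83

Step 1: Calculate total credits = 611
Step 2: Calculate each program's proportion:
  biology: 227/611 = 37.15% → 185.76
  chemistry: 77/611 = 12.60% → 63.01
  cs: 191/611 = 31.26% → 156.3
  math: 60/611 = 9.82% → 49.1
  physics: 56/611 = 9.17% → 45.83
Step 3: Verify: sum of allocations ≈ 500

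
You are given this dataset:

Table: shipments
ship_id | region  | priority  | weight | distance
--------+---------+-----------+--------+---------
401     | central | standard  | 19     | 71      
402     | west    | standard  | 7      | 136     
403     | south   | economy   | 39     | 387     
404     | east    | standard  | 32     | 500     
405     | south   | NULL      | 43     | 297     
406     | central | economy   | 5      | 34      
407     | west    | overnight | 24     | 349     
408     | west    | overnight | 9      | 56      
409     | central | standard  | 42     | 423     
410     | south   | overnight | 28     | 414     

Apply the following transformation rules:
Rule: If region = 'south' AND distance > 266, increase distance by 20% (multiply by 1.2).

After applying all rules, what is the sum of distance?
2886.6

Step 1: Find records where region = 'south' AND distance > 266
Step 2: 3 records match, summing to 1098
Step 3: After multiplier: 1098 × 1.2 = 1317.6
Step 4: Unaffected records sum: 1569
Step 5: Final sum = 1317.6 + 1569 = 2886.6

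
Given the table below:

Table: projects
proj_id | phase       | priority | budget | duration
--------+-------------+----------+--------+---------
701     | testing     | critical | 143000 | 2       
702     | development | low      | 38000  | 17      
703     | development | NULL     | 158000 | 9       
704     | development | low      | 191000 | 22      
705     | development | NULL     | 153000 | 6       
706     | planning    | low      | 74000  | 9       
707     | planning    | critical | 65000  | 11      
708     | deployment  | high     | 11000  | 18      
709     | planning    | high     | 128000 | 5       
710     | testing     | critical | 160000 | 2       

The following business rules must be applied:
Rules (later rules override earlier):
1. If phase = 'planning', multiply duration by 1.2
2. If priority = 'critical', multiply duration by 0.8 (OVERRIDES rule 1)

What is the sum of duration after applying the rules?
100.8

Step 1: Rule 2 takes priority for records with priority = 'critical'
  - 3 records: 15 × 0.8 = 12.0
Step 2: Rule 1 applies to remaining records with phase = 'planning'
  - 2 records: 14 × 1.2 = 16.8
Step 3: Other records unchanged: 72
Step 4: Final sum = 12.0 + 16.8 + 72 = 100.8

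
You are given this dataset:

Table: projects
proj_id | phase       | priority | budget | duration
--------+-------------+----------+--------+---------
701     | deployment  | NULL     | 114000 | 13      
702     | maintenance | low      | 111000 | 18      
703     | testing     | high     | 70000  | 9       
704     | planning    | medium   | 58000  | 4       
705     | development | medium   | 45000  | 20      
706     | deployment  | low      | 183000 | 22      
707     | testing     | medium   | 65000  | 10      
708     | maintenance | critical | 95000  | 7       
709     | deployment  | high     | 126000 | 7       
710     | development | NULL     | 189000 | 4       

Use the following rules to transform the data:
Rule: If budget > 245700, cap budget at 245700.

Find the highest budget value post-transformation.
189000

Step 1: Original maximum budget = 189000
Step 2: Check cap of 245700 against maximum
Step 3: No records exceed the cap (max 189000 <= cap 245700), so no capping applies
Step 4: Maximum after transformation = 189000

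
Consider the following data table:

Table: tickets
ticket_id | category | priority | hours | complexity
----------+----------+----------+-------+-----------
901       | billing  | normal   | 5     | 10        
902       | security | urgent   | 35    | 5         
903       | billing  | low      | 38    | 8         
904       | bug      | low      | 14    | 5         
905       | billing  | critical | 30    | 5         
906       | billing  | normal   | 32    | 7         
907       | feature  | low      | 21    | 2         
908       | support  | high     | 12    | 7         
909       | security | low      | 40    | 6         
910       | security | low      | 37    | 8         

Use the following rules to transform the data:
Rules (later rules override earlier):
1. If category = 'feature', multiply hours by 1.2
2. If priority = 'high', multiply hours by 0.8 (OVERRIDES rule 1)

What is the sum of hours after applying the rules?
265.8

Step 1: Rule 2 takes priority for records with priority = 'high'
  - 1 records: 12 × 0.8 = 9.6
Step 2: Rule 1 applies to remaining records with category = 'feature'
  - 1 records: 21 × 1.2 = 25.2
Step 3: Other records unchanged: 231
Step 4: Final sum = 9.6 + 25.2 + 231 = 265.8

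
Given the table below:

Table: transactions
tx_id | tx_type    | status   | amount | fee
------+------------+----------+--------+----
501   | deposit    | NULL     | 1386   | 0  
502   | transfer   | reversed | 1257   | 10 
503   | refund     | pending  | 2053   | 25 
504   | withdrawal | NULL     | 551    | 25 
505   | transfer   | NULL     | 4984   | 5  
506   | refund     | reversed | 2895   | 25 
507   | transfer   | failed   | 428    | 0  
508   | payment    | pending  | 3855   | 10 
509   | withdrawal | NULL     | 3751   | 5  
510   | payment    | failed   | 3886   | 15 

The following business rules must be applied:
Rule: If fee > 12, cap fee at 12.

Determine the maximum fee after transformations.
12

Step 1: Original maximum fee = 25
Step 2: Apply cap at 12
Step 3: 4 records had fee > 12 and were capped
Step 4: Maximum after transformation = 12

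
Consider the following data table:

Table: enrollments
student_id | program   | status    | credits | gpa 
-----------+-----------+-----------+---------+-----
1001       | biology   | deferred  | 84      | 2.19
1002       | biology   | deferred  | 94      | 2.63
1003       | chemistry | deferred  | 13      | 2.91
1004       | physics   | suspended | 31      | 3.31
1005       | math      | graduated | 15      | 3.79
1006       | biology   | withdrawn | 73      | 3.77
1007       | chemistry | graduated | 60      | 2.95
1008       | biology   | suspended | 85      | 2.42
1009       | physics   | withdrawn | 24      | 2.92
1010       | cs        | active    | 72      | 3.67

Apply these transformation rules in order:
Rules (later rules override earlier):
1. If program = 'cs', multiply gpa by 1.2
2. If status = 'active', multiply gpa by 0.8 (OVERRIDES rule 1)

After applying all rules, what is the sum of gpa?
29.83

Step 1: Rule 2 takes priority for records with status = 'active'
  - 1 records: 3.67 × 0.8 = 2.94
Step 2: Rule 1 applies to remaining records with program = 'cs'
  - 0 records: 0 × 1.2 = 0.0
Step 3: Other records unchanged: 26.89
Step 4: Final sum = 2.94 + 0.0 + 26.89 = 29.83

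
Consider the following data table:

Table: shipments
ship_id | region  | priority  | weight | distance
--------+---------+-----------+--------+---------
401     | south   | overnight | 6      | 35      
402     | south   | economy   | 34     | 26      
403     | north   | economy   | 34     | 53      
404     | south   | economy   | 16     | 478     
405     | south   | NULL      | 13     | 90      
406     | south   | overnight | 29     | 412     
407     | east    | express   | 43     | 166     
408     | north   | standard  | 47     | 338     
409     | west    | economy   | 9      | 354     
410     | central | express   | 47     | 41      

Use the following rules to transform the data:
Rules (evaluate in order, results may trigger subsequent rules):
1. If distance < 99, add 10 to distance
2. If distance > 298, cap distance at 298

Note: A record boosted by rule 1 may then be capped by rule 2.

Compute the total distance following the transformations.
1653

Step 1: Apply rule 1 to records with distance < 99
  - 5 records get bonus of 10
  - Of these, 0 records then exceed 298 and get capped
Step 2: Apply rule 2 to records with distance > 298
  - 4 records (original) are capped
Step 3: Calculate final sum = 1653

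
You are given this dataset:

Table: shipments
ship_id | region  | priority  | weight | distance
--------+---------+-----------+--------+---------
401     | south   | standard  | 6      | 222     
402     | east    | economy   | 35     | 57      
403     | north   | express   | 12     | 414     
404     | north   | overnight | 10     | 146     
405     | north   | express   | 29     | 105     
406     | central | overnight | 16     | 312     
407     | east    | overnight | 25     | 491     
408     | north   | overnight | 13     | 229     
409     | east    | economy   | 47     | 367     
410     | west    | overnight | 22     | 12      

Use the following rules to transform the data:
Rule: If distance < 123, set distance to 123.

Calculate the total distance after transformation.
2550

Step 1: 3 records have distance < 123
Step 2: These records originally summed to 174
Step 3: After setting to minimum: 3 × 123 = 369
Step 4: Unaffected records sum: 2181
Step 5: Final sum = 369 + 2181 = 2550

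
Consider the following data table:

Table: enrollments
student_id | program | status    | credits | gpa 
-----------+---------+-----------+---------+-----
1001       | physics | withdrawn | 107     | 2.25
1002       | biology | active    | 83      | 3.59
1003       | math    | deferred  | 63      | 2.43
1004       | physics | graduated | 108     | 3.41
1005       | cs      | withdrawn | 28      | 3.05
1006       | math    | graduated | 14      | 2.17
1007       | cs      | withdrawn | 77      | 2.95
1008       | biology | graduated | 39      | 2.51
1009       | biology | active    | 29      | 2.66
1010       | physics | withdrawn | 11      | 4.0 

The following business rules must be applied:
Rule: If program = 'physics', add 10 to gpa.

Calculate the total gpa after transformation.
59.02

Step 1: Count records where program = 'physics': 3
Step 2: Total bonus added: 3 × 10 = 30
Step 3: Original sum of gpa: 29.02
Step 4: Final sum = 29.02 + 30 = 59.02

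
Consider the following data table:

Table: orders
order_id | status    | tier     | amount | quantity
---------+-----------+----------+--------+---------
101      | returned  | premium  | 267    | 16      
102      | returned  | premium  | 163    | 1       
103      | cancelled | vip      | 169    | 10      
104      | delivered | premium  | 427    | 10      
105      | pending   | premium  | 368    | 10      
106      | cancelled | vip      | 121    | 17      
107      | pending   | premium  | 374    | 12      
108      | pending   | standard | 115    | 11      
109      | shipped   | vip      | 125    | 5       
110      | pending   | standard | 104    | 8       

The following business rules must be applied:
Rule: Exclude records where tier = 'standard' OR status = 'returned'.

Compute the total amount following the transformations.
1584

Step 1: Find records where tier = 'standard' OR status = 'returned'
Step 2: 4 records match, summing to 649
Step 3: Original sum: 2233
Step 4: Remaining sum = 2233 - 649 = 1584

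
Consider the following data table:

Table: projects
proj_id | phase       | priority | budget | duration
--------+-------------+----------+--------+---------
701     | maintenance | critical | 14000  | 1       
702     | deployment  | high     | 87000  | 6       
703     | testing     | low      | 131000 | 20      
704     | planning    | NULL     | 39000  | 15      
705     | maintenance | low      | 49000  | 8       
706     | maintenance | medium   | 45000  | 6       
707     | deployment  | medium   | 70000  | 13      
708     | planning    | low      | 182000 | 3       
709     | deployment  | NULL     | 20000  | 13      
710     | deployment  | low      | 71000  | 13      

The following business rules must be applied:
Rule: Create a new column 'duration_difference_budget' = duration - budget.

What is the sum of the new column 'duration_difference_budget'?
-707902

Step 1: For each record, compute duration - budget
Example calculations:
  1 - 14000 = -13999
  6 - 87000 = -86994
  20 - 131000 = -130980
  ...
Step 2: Sum all derived values
Step 3: Total = -707902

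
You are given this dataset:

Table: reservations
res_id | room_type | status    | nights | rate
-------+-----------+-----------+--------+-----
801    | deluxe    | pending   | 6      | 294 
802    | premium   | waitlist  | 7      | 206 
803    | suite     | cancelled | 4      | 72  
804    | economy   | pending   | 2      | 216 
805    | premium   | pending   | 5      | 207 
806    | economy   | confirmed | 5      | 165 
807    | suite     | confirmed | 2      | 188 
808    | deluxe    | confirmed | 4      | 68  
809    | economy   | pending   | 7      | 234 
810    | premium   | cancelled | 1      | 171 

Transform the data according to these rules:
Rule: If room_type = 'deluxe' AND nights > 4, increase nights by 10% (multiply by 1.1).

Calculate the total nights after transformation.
43.6

Step 1: Find records where room_type = 'deluxe' AND nights > 4
Step 2: 1 records match, summing to 6
Step 3: After multiplier: 6 × 1.1 = 6.6
Step 4: Unaffected records sum: 37
Step 5: Final sum = 6.6 + 37 = 43.6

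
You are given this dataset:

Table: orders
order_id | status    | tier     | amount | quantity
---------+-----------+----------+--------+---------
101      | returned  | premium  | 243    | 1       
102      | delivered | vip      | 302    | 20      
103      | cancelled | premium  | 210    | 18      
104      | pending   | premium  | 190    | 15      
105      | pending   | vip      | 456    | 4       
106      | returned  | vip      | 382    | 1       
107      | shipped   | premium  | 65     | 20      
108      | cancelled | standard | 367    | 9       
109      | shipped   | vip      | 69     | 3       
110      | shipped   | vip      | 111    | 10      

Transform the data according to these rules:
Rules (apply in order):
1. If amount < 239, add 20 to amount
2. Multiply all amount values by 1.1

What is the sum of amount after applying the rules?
2744.5

Step 1: Apply Rule 1 - Add 20 to records with amount < 239
  - 5 records affected: 645 + (5 × 20) = 745
  - Unaffected records: 1750
  - Sum after Rule 1: 2495
Step 2: Apply Rule 2 - Multiply all by 1.1
  - 2495 × 1.1 = 2744.5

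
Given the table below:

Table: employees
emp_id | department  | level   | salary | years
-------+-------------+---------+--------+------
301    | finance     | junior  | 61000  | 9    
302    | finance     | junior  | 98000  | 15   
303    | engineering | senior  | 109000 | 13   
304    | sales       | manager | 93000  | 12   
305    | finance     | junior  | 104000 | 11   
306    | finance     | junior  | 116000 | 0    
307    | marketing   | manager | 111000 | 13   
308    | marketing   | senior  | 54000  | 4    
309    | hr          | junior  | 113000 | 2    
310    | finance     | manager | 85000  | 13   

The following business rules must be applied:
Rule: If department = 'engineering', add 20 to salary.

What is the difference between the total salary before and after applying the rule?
20

Step 1: Original sum of salary = 944000
Step 2: 1 records have department = 'engineering'
Step 3: Each affected record changes by 20
Step 4: Total change = 1 × 20 = 20
Step 5: New sum = 944000 + 20 = 944020
Step 6: Difference = |944020 - 944000| = 20
        (Sum increased by 20)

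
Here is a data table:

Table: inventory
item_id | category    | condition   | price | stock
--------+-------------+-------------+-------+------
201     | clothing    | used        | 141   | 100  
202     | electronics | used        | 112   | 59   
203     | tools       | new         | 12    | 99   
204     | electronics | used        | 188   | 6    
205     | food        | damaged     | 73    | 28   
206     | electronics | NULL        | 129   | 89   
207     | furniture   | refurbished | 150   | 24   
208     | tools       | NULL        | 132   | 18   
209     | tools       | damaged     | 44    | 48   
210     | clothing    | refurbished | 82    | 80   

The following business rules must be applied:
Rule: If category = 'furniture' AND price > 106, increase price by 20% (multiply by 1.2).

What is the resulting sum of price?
1093.0

Step 1: Find records where category = 'furniture' AND price > 106
Step 2: 1 records match, summing to 150
Step 3: After multiplier: 150 × 1.2 = 180.0
Step 4: Unaffected records sum: 913
Step 5: Final sum = 180.0 + 913 = 1093.0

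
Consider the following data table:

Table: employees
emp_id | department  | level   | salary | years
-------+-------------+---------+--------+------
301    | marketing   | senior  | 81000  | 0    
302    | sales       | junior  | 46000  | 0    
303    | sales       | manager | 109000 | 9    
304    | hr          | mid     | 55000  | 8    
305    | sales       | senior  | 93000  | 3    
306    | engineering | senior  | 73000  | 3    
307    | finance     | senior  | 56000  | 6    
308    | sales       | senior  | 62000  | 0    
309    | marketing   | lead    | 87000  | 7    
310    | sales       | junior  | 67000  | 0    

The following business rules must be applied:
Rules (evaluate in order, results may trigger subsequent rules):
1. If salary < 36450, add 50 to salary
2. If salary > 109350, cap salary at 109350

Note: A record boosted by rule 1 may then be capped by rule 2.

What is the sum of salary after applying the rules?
729000

Step 1: Apply rule 1 to records with salary < 36450
  - 0 records get bonus of 50
  - Of these, 0 records then exceed 109350 and get capped
Step 2: Apply rule 2 to records with salary > 109350
  - 0 records (original) are capped
Step 3: Calculate final sum = 729000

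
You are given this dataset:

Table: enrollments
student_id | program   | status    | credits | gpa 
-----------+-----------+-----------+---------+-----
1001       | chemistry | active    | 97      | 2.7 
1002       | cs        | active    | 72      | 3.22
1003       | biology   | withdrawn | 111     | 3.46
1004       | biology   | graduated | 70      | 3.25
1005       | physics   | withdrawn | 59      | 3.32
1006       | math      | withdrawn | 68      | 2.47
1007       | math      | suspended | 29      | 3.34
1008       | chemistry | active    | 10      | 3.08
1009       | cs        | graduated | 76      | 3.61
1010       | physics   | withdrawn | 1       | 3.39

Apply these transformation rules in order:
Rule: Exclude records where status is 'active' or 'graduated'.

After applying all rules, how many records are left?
5

Step 1: Count records to exclude
  - 3 (active) + 2 (graduated) = 5 records
Step 2: Total records: 10
Step 3: Remaining = 10 - 5 = 5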